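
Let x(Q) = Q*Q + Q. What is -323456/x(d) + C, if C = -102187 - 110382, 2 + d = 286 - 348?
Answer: -1913843/9 ≈ -2.1265e+5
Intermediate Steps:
d = -64 (d = -2 + (286 - 348) = -2 - 62 = -64)
x(Q) = Q + Q² (x(Q) = Q² + Q = Q + Q²)
C = -212569
-323456/x(d) + C = -323456*(-1/(64*(1 - 64))) - 212569 = -323456/((-64*(-63))) - 212569 = -323456/4032 - 212569 = -323456*1/4032 - 212569 = -722/9 - 212569 = -1913843/9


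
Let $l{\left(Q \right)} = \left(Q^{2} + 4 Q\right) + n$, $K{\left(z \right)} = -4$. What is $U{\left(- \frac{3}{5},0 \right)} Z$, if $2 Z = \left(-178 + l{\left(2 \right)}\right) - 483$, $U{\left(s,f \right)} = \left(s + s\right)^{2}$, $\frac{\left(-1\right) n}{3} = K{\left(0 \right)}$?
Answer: $- \frac{11466}{25} \approx -458.64$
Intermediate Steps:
$n = 12$ ($n = \left(-3\right) \left(-4\right) = 12$)
$U{\left(s,f \right)} = 4 s^{2}$ ($U{\left(s,f \right)} = \left(2 s\right)^{2} = 4 s^{2}$)
$l{\left(Q \right)} = 12 + Q^{2} + 4 Q$ ($l{\left(Q \right)} = \left(Q^{2} + 4 Q\right) + 12 = 12 + Q^{2} + 4 Q$)
$Z = - \frac{637}{2}$ ($Z = \frac{\left(-178 + \left(12 + 2^{2} + 4 \cdot 2\right)\right) - 483}{2} = \frac{\left(-178 + \left(12 + 4 + 8\right)\right) - 483}{2} = \frac{\left(-178 + 24\right) - 483}{2} = \frac{-154 - 483}{2} = \frac{1}{2} \left(-637\right) = - \frac{637}{2} \approx -318.5$)
$U{\left(- \frac{3}{5},0 \right)} Z = 4 \left(- \frac{3}{5}\right)^{2} \left(- \frac{637}{2}\right) = 4 \cdot \frac{9}{25} \left(- \frac{637}{2}\right) = \frac{36}{25} \left(- \frac{637}{2}\right) = - \frac{11466}{25}$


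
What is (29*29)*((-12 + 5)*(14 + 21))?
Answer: -206045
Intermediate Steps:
(29*29)*((-12 + 5)*(14 + 21)) = 841*(-7*35) = 841*(-245) = -206045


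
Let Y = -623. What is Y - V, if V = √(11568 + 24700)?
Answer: -623 - 2*√9067 ≈ -813.44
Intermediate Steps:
V = 2*√9067 (V = √36268 = 2*√9067 ≈ 190.44)
Y - V = -623 - 2*√9067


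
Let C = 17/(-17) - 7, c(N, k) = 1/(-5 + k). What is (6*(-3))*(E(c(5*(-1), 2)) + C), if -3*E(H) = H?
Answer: 142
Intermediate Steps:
E(H) = -H/3
C = -8 (C = 17*(-1/17) - 7 = -1 - 7 = -8)
(6*(-3))*(E(c(5*(-1), 2)) + C) = (6*(-3))*(-1/(3*(-5 + 2)) - 8) = -18*(-⅓/(-3) - 8) = -18*(-⅓*(-⅓) - 8) = -18*(⅑ - 8) = -18*(-71/9) = 142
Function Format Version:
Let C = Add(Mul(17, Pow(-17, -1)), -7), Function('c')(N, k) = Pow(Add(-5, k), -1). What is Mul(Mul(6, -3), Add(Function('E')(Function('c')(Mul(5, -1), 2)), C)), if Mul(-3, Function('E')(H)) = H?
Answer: 142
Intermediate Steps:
Function('E')(H) = Mul(Rational(-1, 3), H)
C = -8 (C = Add(Mul(17, Rational(-1, 17)), -7) = Add(-1, -7) = -8)
Mul(Mul(6, -3), Add(Function('E')(Function('c')(Mul(5, -1), 2)), C)) = Mul(Mul(6, -3), Add(Mul(Rational(-1, 3), Pow(Add(-5, 2), -1)), -8)) = Mul(-18, Add(Mul(Rational(-1, 3), Pow(-3, -1)), -8)) = Mul(-18, Add(Mul(Rational(-1, 3), Rational(-1, 3)), -8)) = Mul(-18, Add(Rational(1, 9), -8)) = Mul(-18, Rational(-71, 9)) = 142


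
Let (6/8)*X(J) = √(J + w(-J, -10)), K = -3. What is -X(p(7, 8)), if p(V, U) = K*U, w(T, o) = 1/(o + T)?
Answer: -2*I*√4690/21 ≈ -6.5222*I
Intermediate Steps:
w(T, o) = 1/(T + o)
p(V, U) = -3*U
X(J) = 4*√(J + 1/(-10 - J))/3 (X(J) = 4*√(J + 1/(-J - 10))/3 = 4*√(J + 1/(-10 - J))/3)
-X(p(7, 8)) = -4*√((-1 + (-3*8)*(10 - 3*8))/(10 - 3*8))/3 = -4*√((-1 - 24*(10 - 24))/(10 - 24))/3 = -4*√((-1 - 24*(-14))/(-14))/3 = -4*√(-(-1 + 336)/14)/3 = -4*√(-1/14*335)/3 = -4*√(-335/14)/3 = -4*I*√4690/14/3 = -2*I*√4690/21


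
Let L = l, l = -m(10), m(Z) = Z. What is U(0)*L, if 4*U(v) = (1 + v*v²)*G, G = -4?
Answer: 10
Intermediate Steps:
l = -10 (l = -1*10 = -10)
L = -10
U(v) = -1 - v³ (U(v) = ((1 + v*v²)*(-4))/4 = ((1 + v³)*(-4))/4 = (-4 - 4*v³)/4 = -1 - v³)
U(0)*L = (-1 - 1*0³)*(-10) = (-1 - 1*0)*(-10) = (-1 + 0)*(-10) = -1*(-10) = 10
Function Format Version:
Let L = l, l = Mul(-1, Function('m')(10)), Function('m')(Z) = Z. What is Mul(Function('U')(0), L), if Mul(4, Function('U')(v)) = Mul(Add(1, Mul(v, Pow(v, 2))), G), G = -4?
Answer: 10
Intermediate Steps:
l = -10 (l = Mul(-1, 10) = -10)
L = -10
Function('U')(v) = Add(-1, Mul(-1, Pow(v, 3))) (Function('U')(v) = Mul(Rational(1, 4), Mul(Add(1, Mul(v, Pow(v, 2))), -4)) = Mul(Rational(1, 4), Mul(Add(1, Pow(v, 3)), -4)) = Mul(Rational(1, 4), Add(-4, Mul(-4, Pow(v, 3)))) = Add(-1, Mul(-1, Pow(v, 3))))
Mul(Function('U')(0), L) = Mul(Add(-1, Mul(-1, Pow(0, 3))), -10) = Mul(Add(-1, Mul(-1, 0)), -10) = Mul(Add(-1, 0), -10) = Mul(-1, -10) = 10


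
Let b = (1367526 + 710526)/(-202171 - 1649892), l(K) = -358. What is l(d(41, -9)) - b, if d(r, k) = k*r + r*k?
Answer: -660960502/1852063 ≈ -356.88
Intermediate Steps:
d(r, k) = 2*k*r (d(r, k) = k*r + k*r = 2*k*r)
b = -2078052/1852063 (b = 2078052/(-1852063) = 2078052*(-1/1852063) = -2078052/1852063 ≈ -1.1220)
l(d(41, -9)) - b = -358 - 1*(-2078052/1852063) = -358 + 2078052/1852063 = -660960502/1852063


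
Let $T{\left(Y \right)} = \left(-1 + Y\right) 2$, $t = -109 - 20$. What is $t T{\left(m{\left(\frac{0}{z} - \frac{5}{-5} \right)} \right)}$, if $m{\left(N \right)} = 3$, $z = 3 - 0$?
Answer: $-516$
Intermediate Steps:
$z = 3$ ($z = 3 + 0 = 3$)
$t = -129$ ($t = -109 - 20 = -129$)
$T{\left(Y \right)} = -2 + 2 Y$
$t T{\left(m{\left(\frac{0}{z} - \frac{5}{-5} \right)} \right)} = - 129 \left(-2 + 2 \cdot 3\right) = - 129 \left(-2 + 6\right) = \left(-129\right) 4 = -516$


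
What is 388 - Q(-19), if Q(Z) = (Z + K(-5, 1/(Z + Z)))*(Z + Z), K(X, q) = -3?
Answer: -448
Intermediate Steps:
Q(Z) = 2*Z*(-3 + Z) (Q(Z) = (Z - 3)*(Z + Z) = (-3 + Z)*(2*Z) = 2*Z*(-3 + Z))
388 - Q(-19) = 388 - 2*(-19)*(-3 - 19) = 388 - 2*(-19)*(-22) = 388 - 1*836 = 388 - 836 = -448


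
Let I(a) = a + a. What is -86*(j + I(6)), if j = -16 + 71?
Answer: -5762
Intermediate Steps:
I(a) = 2*a
j = 55
-86*(j + I(6)) = -86*(55 + 2*6) = -86*(55 + 12) = -86*67 = -5762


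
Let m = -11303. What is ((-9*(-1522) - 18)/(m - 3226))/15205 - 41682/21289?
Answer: -613893696534/313535088707 ≈ -1.9580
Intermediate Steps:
((-9*(-1522) - 18)/(m - 3226))/15205 - 41682/21289 = ((-9*(-1522) - 18)/(-11303 - 3226))/15205 - 41682/21289 = ((13698 - 18)/(-14529))*(1/15205) - 41682*1/21289 = (13680*(-1/14529))*(1/15205) - 41682/21289 = -4560/4843*1/15205 - 41682/21289 = -912/14727563 - 41682/21289 = -613893696534/313535088707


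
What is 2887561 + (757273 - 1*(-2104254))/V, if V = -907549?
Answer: 2620600236462/907549 ≈ 2.8876e+6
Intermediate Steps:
2887561 + (757273 - 1*(-2104254))/V = 2887561 + (757273 - 1*(-2104254))/(-907549) = 2887561 + (757273 + 2104254)*(-1/907549) = 2887561 + 2861527*(-1/907549) = 2887561 - 2861527/907549 = 2620600236462/907549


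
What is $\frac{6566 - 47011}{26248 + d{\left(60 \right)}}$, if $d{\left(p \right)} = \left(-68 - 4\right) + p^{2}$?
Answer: $- \frac{40445}{29776} \approx -1.3583$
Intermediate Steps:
$d{\left(p \right)} = -72 + p^{2}$
$\frac{6566 - 47011}{26248 + d{\left(60 \right)}} = \frac{6566 - 47011}{26248 - \left(72 - 60^{2}\right)} = - \frac{40445}{26248 + \left(-72 + 3600\right)} = - \frac{40445}{26248 + 3528} = - \frac{40445}{29776}$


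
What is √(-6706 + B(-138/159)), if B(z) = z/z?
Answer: 3*I*√745 ≈ 81.884*I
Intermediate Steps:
B(z) = 1
√(-6706 + B(-138/159)) = √(-6706 + 1) = √(-6705) = 3*I*√745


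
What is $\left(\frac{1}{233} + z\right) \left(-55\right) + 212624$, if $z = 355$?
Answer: $\frac{44992012}{233} \approx 1.931 \cdot 10^{5}$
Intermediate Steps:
$\left(\frac{1}{233} + z\right) \left(-55\right) + 212624 = \left(\frac{1}{233} + 355\right) \left(-55\right) + 212624 = \frac{82716}{233} \left(-55\right) + 212624 = - \frac{4549380}{233} + 212624 = \frac{44992012}{233}$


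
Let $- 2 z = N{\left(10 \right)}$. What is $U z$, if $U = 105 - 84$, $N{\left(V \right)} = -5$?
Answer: $\frac{105}{2} \approx 52.5$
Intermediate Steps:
$z = \frac{5}{2}$ ($z = \left(- \frac{1}{2}\right) \left(-5\right) = \frac{5}{2} \approx 2.5$)
$U = 21$
$U z = 21 \cdot \frac{5}{2} = \frac{105}{2}$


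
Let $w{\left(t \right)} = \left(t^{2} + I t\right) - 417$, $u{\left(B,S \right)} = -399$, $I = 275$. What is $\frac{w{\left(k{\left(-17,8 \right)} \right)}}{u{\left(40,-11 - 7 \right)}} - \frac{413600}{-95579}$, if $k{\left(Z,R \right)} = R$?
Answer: $- \frac{1046183}{3466911} \approx -0.30176$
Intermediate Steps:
$w{\left(t \right)} = -417 + t^{2} + 275 t$ ($w{\left(t \right)} = \left(t^{2} + 275 t\right) - 417 = -417 + t^{2} + 275 t$)
$\frac{w{\left(k{\left(-17,8 \right)} \right)}}{u{\left(40,-11 - 7 \right)}} - \frac{413600}{-95579} = \frac{-417 + 8^{2} + 275 \cdot 8}{-399} - \frac{413600}{-95579} = \left(-417 + 64 + 2200\right) \left(- \frac{1}{399}\right) - - \frac{37600}{8689} = 1847 \left(- \frac{1}{399}\right) + \frac{37600}{8689} = - \frac{1847}{399} + \frac{37600}{8689} = - \frac{1046183}{3466911}$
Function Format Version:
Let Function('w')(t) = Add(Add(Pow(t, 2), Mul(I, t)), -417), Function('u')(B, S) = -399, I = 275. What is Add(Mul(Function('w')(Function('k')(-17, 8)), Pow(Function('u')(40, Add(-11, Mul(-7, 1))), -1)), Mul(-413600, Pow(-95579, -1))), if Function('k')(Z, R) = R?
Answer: Rational(-1046183, 3466911) ≈ -0.30176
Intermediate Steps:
Function('w')(t) = Add(-417, Pow(t, 2), Mul(275, t)) (Function('w')(t) = Add(Add(Pow(t, 2), Mul(275, t)), -417) = Add(-417, Pow(t, 2), Mul(275, t)))
Add(Mul(Function('w')(Function('k')(-17, 8)), Pow(Function('u')(40, Add(-11, Mul(-7, 1))), -1)), Mul(-413600, Pow(-95579, -1))) = Add(Mul(Add(-417, Pow(8, 2), Mul(275, 8)), Pow(-399, -1)), Mul(-413600, Pow(-95579, -1))) = Add(Mul(Add(-417, 64, 2200), Rational(-1, 399)), Mul(-413600, Rational(-1, 95579))) = Add(Mul(1847, Rational(-1, 399)), Rational(37600, 8689)) = Add(Rational(-1847, 399), Rational(37600, 8689)) = Rational(-1046183, 3466911)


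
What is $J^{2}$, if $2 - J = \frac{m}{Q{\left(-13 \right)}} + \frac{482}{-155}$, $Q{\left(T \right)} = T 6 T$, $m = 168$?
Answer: $\frac{16772322064}{686178025} \approx 24.443$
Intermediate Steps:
$Q{\left(T \right)} = 6 T^{2}$ ($Q{\left(T \right)} = 6 T T = 6 T^{2}$)
$J = \frac{129508}{26195}$ ($J = 2 - \left(\frac{168}{6 \left(-13\right)^{2}} + \frac{482}{-155}\right) = 2 - \left(\frac{168}{6 \cdot 169} + 482 \left(- \frac{1}{155}\right)\right) = 2 - \left(\frac{168}{1014} - \frac{482}{155}\right) = 2 - \left(168 \cdot \frac{1}{1014} - \frac{482}{155}\right) = 2 - \left(\frac{28}{169} - \frac{482}{155}\right) = 2 - - \frac{77118}{26195} = 2 + \frac{77118}{26195} = \frac{129508}{26195} \approx 4.944$)
$J^{2} = \left(\frac{129508}{26195}\right)^{2} = \frac{16772322064}{686178025}$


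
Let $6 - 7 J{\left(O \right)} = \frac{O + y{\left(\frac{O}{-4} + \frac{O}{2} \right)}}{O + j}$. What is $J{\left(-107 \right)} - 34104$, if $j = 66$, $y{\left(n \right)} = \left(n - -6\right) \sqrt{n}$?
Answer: $- \frac{9787709}{287} - \frac{83 i \sqrt{107}}{2296} \approx -34104.0 - 0.37394 i$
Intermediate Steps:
$y{\left(n \right)} = \sqrt{n} \left(6 + n\right)$ ($y{\left(n \right)} = \left(n + 6\right) \sqrt{n} = \left(6 + n\right) \sqrt{n} = \sqrt{n} \left(6 + n\right)$)
$J{\left(O \right)} = \frac{6}{7} - \frac{O + \frac{\sqrt{O} \left(6 + \frac{O}{4}\right)}{2}}{7 \left(66 + O\right)}$ ($J{\left(O \right)} = \frac{6}{7} - \frac{\left(O + \sqrt{\frac{O}{-4} + \frac{O}{2}} \left(6 + \left(\frac{O}{-4} + \frac{O}{2}\right)\right)\right) \frac{1}{O + 66}}{7} = \frac{6}{7} - \frac{\left(O + \sqrt{O \left(- \frac{1}{4}\right) + O \frac{1}{2}} \left(6 + \left(O \left(- \frac{1}{4}\right) + O \frac{1}{2}\right)\right)\right) \frac{1}{66 + O}}{7} = \frac{6}{7} - \frac{\left(O + \sqrt{- \frac{O}{4} + \frac{O}{2}} \left(6 + \left(- \frac{O}{4} + \frac{O}{2}\right)\right)\right) \frac{1}{66 + O}}{7} = \frac{6}{7} - \frac{\left(O + \sqrt{\frac{O}{4}} \left(6 + \frac{O}{4}\right)\right) \frac{1}{66 + O}}{7} = \frac{6}{7} - \frac{\left(O + \frac{\sqrt{O}}{2} \left(6 + \frac{O}{4}\right)\right) \frac{1}{66 + O}}{7} = \frac{6}{7} - \frac{\left(O + \frac{\sqrt{O} \left(6 + \frac{O}{4}\right)}{2}\right) \frac{1}{66 + O}}{7} = \frac{6}{7} - \frac{\frac{1}{66 + O} \left(O + \frac{\sqrt{O} \left(6 + \frac{O}{4}\right)}{2}\right)}{7} = \frac{6}{7} - \frac{O + \frac{\sqrt{O} \left(6 + \frac{O}{4}\right)}{2}}{7 \left(66 + O\right)}$)
$J{\left(-107 \right)} - 34104 = \frac{3168 + 40 \left(-107\right) - \sqrt{-107} \left(24 - 107\right)}{56 \left(66 - 107\right)} - 34104 = \frac{3168 - 4280 - i \sqrt{107} \left(-83\right)}{56 \left(-41\right)} - 34104 = \frac{1}{56} \left(- \frac{1}{41}\right) \left(3168 - 4280 + 83 i \sqrt{107}\right) - 34104 = \frac{1}{56} \left(- \frac{1}{41}\right) \left(-1112 + 83 i \sqrt{107}\right) - 34104 = \left(\frac{139}{287} - \frac{83 i \sqrt{107}}{2296}\right) - 34104 = - \frac{9787709}{287} - \frac{83 i \sqrt{107}}{2296}$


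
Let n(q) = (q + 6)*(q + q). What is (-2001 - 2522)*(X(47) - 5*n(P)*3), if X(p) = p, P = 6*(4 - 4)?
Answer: -212581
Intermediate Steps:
P = 0 (P = 6*0 = 0)
n(q) = 2*q*(6 + q) (n(q) = (6 + q)*(2*q) = 2*q*(6 + q))
(-2001 - 2522)*(X(47) - 5*n(P)*3) = (-2001 - 2522)*(47 - 10*0*(6 + 0)*3) = -4523*(47 - 10*0*6*3) = -4523*(47 - 5*0*3) = -4523*(47 + 0*3) = -4523*(47 + 0) = -4523*47 = -212581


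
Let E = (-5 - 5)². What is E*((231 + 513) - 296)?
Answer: 44800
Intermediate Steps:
E = 100 (E = (-10)² = 100)
E*((231 + 513) - 296) = 100*((231 + 513) - 296) = 100*(744 - 296) = 100*448 = 44800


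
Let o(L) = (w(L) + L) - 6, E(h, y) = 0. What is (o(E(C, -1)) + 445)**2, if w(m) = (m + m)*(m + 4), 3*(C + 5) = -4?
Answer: 192721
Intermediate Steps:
C = -19/3 (C = -5 + (1/3)*(-4) = -5 - 4/3 = -19/3 ≈ -6.3333)
w(m) = 2*m*(4 + m) (w(m) = (2*m)*(4 + m) = 2*m*(4 + m))
o(L) = -6 + L + 2*L*(4 + L) (o(L) = (2*L*(4 + L) + L) - 6 = (L + 2*L*(4 + L)) - 6 = -6 + L + 2*L*(4 + L))
(o(E(C, -1)) + 445)**2 = ((-6 + 0 + 2*0*(4 + 0)) + 445)**2 = ((-6 + 0 + 2*0*4) + 445)**2 = ((-6 + 0 + 0) + 445)**2 = (-6 + 445)**2 = 439**2 = 192721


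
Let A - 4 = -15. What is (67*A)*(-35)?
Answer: 25795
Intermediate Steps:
A = -11 (A = 4 - 15 = -11)
(67*A)*(-35) = (67*(-11))*(-35) = -737*(-35) = 25795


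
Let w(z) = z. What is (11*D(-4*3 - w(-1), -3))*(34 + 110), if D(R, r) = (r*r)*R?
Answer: -156816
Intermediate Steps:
D(R, r) = R*r² (D(R, r) = r²*R = R*r²)
(11*D(-4*3 - w(-1), -3))*(34 + 110) = (11*((-4*3 - 1*(-1))*(-3)²))*(34 + 110) = (11*((-12 + 1)*9))*144 = (11*(-11*9))*144 = (11*(-99))*144 = -1089*144 = -156816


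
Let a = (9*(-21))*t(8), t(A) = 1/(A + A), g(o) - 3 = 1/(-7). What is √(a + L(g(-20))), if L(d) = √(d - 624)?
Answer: √(-9261 + 224*I*√7609)/28 ≈ 2.8078 + 4.4381*I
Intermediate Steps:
g(o) = 20/7 (g(o) = 3 + 1/(-7) = 3 - ⅐ = 20/7)
t(A) = 1/(2*A)
L(d) = √(-624 + d)
a = -189/16 (a = (9*(-21))*((½)/8) = -189/(2*8) = -189*1/16 = -189/16 ≈ -11.813)
√(a + L(g(-20))) = √(-189/16 + √(-624 + 20/7)) = √(-189/16 + √(-4348/7)) = √(-189/16 + 2*I*√7609/7)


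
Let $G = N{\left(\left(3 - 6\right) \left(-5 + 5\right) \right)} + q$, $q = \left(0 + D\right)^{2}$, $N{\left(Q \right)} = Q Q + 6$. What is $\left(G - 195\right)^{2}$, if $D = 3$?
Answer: $32400$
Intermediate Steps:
$N{\left(Q \right)} = 6 + Q^{2}$ ($N{\left(Q \right)} = Q^{2} + 6 = 6 + Q^{2}$)
$q = 9$ ($q = \left(0 + 3\right)^{2} = 3^{2} = 9$)
$G = 15$ ($G = \left(6 + \left(\left(3 - 6\right) \left(-5 + 5\right)\right)^{2}\right) + 9 = \left(6 + \left(\left(-3\right) 0\right)^{2}\right) + 9 = \left(6 + 0^{2}\right) + 9 = \left(6 + 0\right) + 9 = 6 + 9 = 15$)
$\left(G - 195\right)^{2} = \left(15 - 195\right)^{2} = \left(-180\right)^{2} = 32400$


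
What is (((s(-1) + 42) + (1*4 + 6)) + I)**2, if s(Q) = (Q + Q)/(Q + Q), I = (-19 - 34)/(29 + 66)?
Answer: 24820324/9025 ≈ 2750.2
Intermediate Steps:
I = -53/95 ≈ -0.55789
s(Q) = 1 (s(Q) = (2*Q)/((2*Q)) = (2*Q)*(1/(2*Q)) = 1)
(((s(-1) + 42) + (1*4 + 6)) + I)**2 = (((1 + 42) + (1*4 + 6)) - 53/95)**2 = ((43 + (4 + 6)) - 53/95)**2 = ((43 + 10) - 53/95)**2 = (53 - 53/95)**2 = (4982/95)**2 = 24820324/9025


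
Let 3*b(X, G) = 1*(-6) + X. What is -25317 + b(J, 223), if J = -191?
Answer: -76148/3 ≈ -25383.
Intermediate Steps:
b(X, G) = -2 + X/3 (b(X, G) = (1*(-6) + X)/3 = (-6 + X)/3 = -2 + X/3)
-25317 + b(J, 223) = -25317 + (-2 + (⅓)*(-191)) = -25317 + (-2 - 191/3) = -25317 - 197/3 = -76148/3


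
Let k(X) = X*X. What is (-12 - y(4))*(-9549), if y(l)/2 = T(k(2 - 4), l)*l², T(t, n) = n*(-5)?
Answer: -5996772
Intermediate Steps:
k(X) = X²
T(t, n) = -5*n
y(l) = -10*l³ (y(l) = 2*((-5*l)*l²) = 2*(-5*l³) = -10*l³)
(-12 - y(4))*(-9549) = (-12 - (-10)*4³)*(-9549) = (-12 - (-10)*64)*(-9549) = (-12 - 1*(-640))*(-9549) = (-12 + 640)*(-9549) = 628*(-9549) = -5996772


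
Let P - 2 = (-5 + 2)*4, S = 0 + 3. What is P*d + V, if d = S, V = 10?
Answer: -20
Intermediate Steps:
S = 3
d = 3
P = -10 (P = 2 + (-5 + 2)*4 = 2 - 3*4 = 2 - 12 = -10)
P*d + V = -10*3 + 10 = -30 + 10 = -20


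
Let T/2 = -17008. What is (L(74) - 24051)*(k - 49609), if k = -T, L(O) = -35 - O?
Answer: 376726880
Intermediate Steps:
T = -34016 (T = 2*(-17008) = -34016)
k = 34016 (k = -1*(-34016) = 34016)
(L(74) - 24051)*(k - 49609) = ((-35 - 1*74) - 24051)*(34016 - 49609) = ((-35 - 74) - 24051)*(-15593) = (-109 - 24051)*(-15593) = -24160*(-15593) = 376726880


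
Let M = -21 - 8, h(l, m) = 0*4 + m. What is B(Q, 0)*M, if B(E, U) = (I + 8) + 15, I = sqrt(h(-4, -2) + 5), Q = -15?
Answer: -667 - 29*sqrt(3) ≈ -717.23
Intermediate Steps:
h(l, m) = m (h(l, m) = 0 + m = m)
I = sqrt(3) (I = sqrt(-2 + 5) = sqrt(3) ≈ 1.7320)
M = -29
B(E, U) = 23 + sqrt(3) (B(E, U) = (sqrt(3) + 8) + 15 = (8 + sqrt(3)) + 15 = 23 + sqrt(3))
B(Q, 0)*M = (23 + sqrt(3))*(-29) = -667 - 29*sqrt(3)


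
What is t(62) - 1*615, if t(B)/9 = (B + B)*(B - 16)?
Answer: 50721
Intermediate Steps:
t(B) = 18*B*(-16 + B) (t(B) = 9*((B + B)*(B - 16)) = 9*((2*B)*(-16 + B)) = 9*(2*B*(-16 + B)) = 18*B*(-16 + B))
t(62) - 1*615 = 18*62*(-16 + 62) - 1*615 = 18*62*46 - 615 = 51336 - 615 = 50721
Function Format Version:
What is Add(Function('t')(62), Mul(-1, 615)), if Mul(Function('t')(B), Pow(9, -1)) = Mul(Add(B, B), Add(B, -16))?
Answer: 50721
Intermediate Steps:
Function('t')(B) = Mul(18, B, Add(-16, B)) (Function('t')(B) = Mul(9, Mul(Add(B, B), Add(B, -16))) = Mul(9, Mul(Mul(2, B), Add(-16, B))) = Mul(9, Mul(2, B, Add(-16, B))) = Mul(18, B, Add(-16, B)))
Add(Function('t')(62), Mul(-1, 615)) = Add(Mul(18, 62, Add(-16, 62)), Mul(-1, 615)) = Add(Mul(18, 62, 46), -615) = Add(51336, -615) = 50721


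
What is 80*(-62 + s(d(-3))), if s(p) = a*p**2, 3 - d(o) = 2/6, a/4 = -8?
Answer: -208480/9 ≈ -23164.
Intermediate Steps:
a = -32 (a = 4*(-8) = -32)
d(o) = 8/3 (d(o) = 3 - 2/6 = 3 - 1*1/3 = 3 - 1/3 = 8/3)
s(p) = -32*p**2
80*(-62 + s(d(-3))) = 80*(-62 - 32*(8/3)**2) = 80*(-62 - 32*64/9) = 80*(-62 - 2048/9) = 80*(-2606/9) = -208480/9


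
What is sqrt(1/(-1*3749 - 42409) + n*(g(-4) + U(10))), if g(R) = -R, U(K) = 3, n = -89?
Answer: I*sqrt(27088561770)/6594 ≈ 24.96*I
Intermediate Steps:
sqrt(1/(-1*3749 - 42409) + n*(g(-4) + U(10))) = sqrt(1/(-1*3749 - 42409) - 89*(-1*(-4) + 3)) = sqrt(1/(-3749 - 42409) - 89*(4 + 3)) = sqrt(1/(-46158) - 89*7) = sqrt(-1/46158 - 623) = sqrt(-28756435/46158) = I*sqrt(27088561770)/6594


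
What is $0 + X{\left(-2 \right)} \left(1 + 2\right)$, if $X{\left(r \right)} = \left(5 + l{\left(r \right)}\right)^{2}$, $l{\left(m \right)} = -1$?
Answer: $48$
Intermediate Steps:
$X{\left(r \right)} = 16$ ($X{\left(r \right)} = \left(5 - 1\right)^{2} = 4^{2} = 16$)
$0 + X{\left(-2 \right)} \left(1 + 2\right) = 0 + 16 \left(1 + 2\right) = 0 + 16 \cdot 3 = 0 + 48 = 48$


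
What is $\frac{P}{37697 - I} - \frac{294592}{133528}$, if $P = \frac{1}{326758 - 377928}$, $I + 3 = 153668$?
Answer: $- \frac{218516656172749}{99045772008960} \approx -2.2062$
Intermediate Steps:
$I = 153665$ ($I = -3 + 153668 = 153665$)
$P = - \frac{1}{51170}$ ($P = \frac{1}{-51170} = - \frac{1}{51170} \approx -1.9543 \cdot 10^{-5}$)
$\frac{P}{37697 - I} - \frac{294592}{133528} = - \frac{1}{51170 \left(37697 - 153665\right)} - \frac{294592}{133528} = - \frac{1}{51170 \left(37697 - 153665\right)} - \frac{36824}{16691} = - \frac{1}{51170 \left(-115968\right)} - \frac{36824}{16691} = \left(- \frac{1}{51170}\right) \left(- \frac{1}{115968}\right) - \frac{36824}{16691} = \frac{1}{5934082560} - \frac{36824}{16691} = - \frac{218516656172749}{99045772008960}$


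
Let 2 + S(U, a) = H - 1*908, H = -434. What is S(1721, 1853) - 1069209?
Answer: -1070553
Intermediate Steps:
S(U, a) = -1344 (S(U, a) = -2 + (-434 - 1*908) = -2 + (-434 - 908) = -2 - 1342 = -1344)
S(1721, 1853) - 1069209 = -1344 - 1069209 = -1070553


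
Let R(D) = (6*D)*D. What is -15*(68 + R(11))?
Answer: -11910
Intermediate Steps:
R(D) = 6*D²
-15*(68 + R(11)) = -15*(68 + 6*11²) = -15*(68 + 6*121) = -15*(68 + 726) = -15*794 = -11910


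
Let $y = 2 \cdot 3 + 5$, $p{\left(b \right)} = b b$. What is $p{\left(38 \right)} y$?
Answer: $15884$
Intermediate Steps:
$p{\left(b \right)} = b^{2}$
$y = 11$ ($y = 6 + 5 = 11$)
$p{\left(38 \right)} y = 38^{2} \cdot 11 = 1444 \cdot 11 = 15884$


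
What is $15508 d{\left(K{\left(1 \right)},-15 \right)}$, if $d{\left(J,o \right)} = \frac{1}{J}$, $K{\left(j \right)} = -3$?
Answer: $- \frac{15508}{3} \approx -5169.3$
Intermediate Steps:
$15508 d{\left(K{\left(1 \right)},-15 \right)} = \frac{15508}{-3} = 15508 \left(- \frac{1}{3}\right) = - \frac{15508}{3}$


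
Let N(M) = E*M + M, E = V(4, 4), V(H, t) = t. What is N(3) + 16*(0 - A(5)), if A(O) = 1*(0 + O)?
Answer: -65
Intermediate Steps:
E = 4
N(M) = 5*M (N(M) = 4*M + M = 5*M)
A(O) = O (A(O) = 1*O = O)
N(3) + 16*(0 - A(5)) = 5*3 + 16*(0 - 1*5) = 15 + 16*(0 - 5) = 15 + 16*(-5) = 15 - 80 = -65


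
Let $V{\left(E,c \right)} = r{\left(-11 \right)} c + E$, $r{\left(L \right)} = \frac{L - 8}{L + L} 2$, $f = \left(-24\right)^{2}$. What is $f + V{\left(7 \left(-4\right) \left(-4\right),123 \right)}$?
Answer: $\frac{9905}{11} \approx 900.45$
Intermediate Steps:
$f = 576$
$r{\left(L \right)} = \frac{-8 + L}{L}$ ($r{\left(L \right)} = \frac{-8 + L}{2 L} 2 = \frac{-8 + L}{L}$)
$V{\left(E,c \right)} = E + \frac{19 c}{11}$ ($V{\left(E,c \right)} = \frac{-8 - 11}{-11} c + E = \left(- \frac{1}{11}\right) \left(-19\right) c + E = \frac{19 c}{11} + E = E + \frac{19 c}{11}$)
$f + V{\left(7 \left(-4\right) \left(-4\right),123 \right)} = 576 + \left(7 \left(-4\right) \left(-4\right) + \frac{19}{11} \cdot 123\right) = 576 + \left(\left(-28\right) \left(-4\right) + \frac{2337}{11}\right) = 576 + \left(112 + \frac{2337}{11}\right) = 576 + \frac{3569}{11} = \frac{9905}{11}$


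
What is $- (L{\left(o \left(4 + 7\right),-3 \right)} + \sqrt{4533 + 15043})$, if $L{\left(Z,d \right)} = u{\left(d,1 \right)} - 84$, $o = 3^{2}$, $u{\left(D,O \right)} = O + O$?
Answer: $82 - 2 \sqrt{4894} \approx -57.914$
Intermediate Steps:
$u{\left(D,O \right)} = 2 O$
$o = 9$
$L{\left(Z,d \right)} = -82$ ($L{\left(Z,d \right)} = 2 \cdot 1 - 84 = 2 - 84 = -82$)
$- (L{\left(o \left(4 + 7\right),-3 \right)} + \sqrt{4533 + 15043}) = - (-82 + \sqrt{4533 + 15043}) = - (-82 + \sqrt{19576}) = - (-82 + 2 \sqrt{4894}) = 82 - 2 \sqrt{4894}$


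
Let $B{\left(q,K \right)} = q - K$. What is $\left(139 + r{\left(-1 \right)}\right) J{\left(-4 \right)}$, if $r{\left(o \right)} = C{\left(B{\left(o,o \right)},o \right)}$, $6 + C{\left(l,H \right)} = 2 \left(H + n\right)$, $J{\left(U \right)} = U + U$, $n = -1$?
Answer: $-1032$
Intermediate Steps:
$J{\left(U \right)} = 2 U$
$C{\left(l,H \right)} = -8 + 2 H$ ($C{\left(l,H \right)} = -6 + 2 \left(H - 1\right) = -6 + 2 \left(-1 + H\right) = -6 + \left(-2 + 2 H\right) = -8 + 2 H$)
$r{\left(o \right)} = -8 + 2 o$
$\left(139 + r{\left(-1 \right)}\right) J{\left(-4 \right)} = \left(139 + \left(-8 + 2 \left(-1\right)\right)\right) 2 \left(-4\right) = \left(139 - 10\right) \left(-8\right) = 129 \left(-8\right) = -1032$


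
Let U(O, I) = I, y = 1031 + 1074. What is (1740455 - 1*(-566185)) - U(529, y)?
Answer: 2304535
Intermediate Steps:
y = 2105
(1740455 - 1*(-566185)) - U(529, y) = (1740455 - 1*(-566185)) - 1*2105 = (1740455 + 566185) - 2105 = 2306640 - 2105 = 2304535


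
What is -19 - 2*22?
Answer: -63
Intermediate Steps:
-19 - 2*22 = -19 - 44 = -63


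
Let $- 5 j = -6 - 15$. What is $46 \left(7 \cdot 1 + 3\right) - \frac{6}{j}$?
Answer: $\frac{3210}{7} \approx 458.57$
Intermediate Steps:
$j = \frac{21}{5}$ ($j = - \frac{-6 - 15}{5} = \left(- \frac{1}{5}\right) \left(-21\right) = \frac{21}{5} \approx 4.2$)
$46 \left(7 \cdot 1 + 3\right) - \frac{6}{j} = 46 \left(7 \cdot 1 + 3\right) - \frac{6}{\frac{21}{5}} = 46 \left(7 + 3\right) - \frac{10}{7} = 46 \cdot 10 - \frac{10}{7} = 460 - \frac{10}{7} = \frac{3210}{7}$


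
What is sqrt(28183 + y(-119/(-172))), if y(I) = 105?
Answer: 8*sqrt(442) ≈ 168.19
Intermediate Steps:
sqrt(28183 + y(-119/(-172))) = sqrt(28183 + 105) = sqrt(28288) = 8*sqrt(442)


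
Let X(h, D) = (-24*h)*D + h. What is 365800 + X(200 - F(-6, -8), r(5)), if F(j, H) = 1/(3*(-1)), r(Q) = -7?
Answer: 1198969/3 ≈ 3.9966e+5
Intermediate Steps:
F(j, H) = -⅓ (F(j, H) = 1/(-3) = -⅓)
X(h, D) = h - 24*D*h (X(h, D) = -24*D*h + h = h - 24*D*h)
365800 + X(200 - F(-6, -8), r(5)) = 365800 + (200 - 1*(-⅓))*(1 - 24*(-7)) = 365800 + (200 + ⅓)*(1 + 168) = 365800 + (601/3)*169 = 365800 + 101569/3 = 1198969/3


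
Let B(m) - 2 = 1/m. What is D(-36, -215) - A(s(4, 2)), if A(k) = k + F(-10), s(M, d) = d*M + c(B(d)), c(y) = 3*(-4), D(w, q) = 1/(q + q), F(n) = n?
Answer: 6019/430 ≈ 13.998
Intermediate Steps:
D(w, q) = 1/(2*q)
B(m) = 2 + 1/m
c(y) = -12
s(M, d) = -12 + M*d (s(M, d) = d*M - 12 = M*d - 12 = -12 + M*d)
A(k) = -10 + k (A(k) = k - 10 = -10 + k)
D(-36, -215) - A(s(4, 2)) = (½)/(-215) - (-10 + (-12 + 4*2)) = (½)*(-1/215) - (-10 + (-12 + 8)) = -1/430 - (-10 - 4) = -1/430 - 1*(-14) = -1/430 + 14 = 6019/430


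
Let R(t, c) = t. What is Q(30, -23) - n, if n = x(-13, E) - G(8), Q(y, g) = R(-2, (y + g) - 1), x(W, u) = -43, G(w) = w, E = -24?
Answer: 49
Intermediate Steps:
Q(y, g) = -2
n = -51 (n = -43 - 1*8 = -43 - 8 = -51)
Q(30, -23) - n = -2 - 1*(-51) = -2 + 51 = 49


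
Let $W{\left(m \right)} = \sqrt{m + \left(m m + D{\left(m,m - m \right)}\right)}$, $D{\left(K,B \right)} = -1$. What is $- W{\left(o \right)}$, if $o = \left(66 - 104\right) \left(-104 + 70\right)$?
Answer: $- \sqrt{1670555} \approx -1292.5$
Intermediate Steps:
$o = 1292$ ($o = \left(-38\right) \left(-34\right) = 1292$)
$W{\left(m \right)} = \sqrt{-1 + m + m^{2}}$ ($W{\left(m \right)} = \sqrt{m + \left(m m - 1\right)} = \sqrt{m + \left(m^{2} - 1\right)} = \sqrt{m + \left(-1 + m^{2}\right)} = \sqrt{-1 + m + m^{2}}$)
$- W{\left(o \right)} = - \sqrt{-1 + 1292 + 1292^{2}} = - \sqrt{-1 + 1292 + 1669264} = - \sqrt{1670555}$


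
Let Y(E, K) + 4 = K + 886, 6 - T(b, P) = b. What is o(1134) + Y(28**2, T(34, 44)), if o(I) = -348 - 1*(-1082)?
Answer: 1588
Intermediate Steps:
T(b, P) = 6 - b
o(I) = 734 (o(I) = -348 + 1082 = 734)
Y(E, K) = 882 + K (Y(E, K) = -4 + (K + 886) = -4 + (886 + K) = 882 + K)
o(1134) + Y(28**2, T(34, 44)) = 734 + (882 + (6 - 1*34)) = 734 + (882 + (6 - 34)) = 734 + (882 - 28) = 734 + 854 = 1588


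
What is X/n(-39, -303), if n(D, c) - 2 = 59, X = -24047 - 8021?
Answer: -32068/61 ≈ -525.71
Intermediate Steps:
X = -32068
n(D, c) = 61 (n(D, c) = 2 + 59 = 61)
X/n(-39, -303) = -32068/61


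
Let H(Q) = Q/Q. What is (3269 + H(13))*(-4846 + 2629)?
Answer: -7249590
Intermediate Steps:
H(Q) = 1
(3269 + H(13))*(-4846 + 2629) = (3269 + 1)*(-4846 + 2629) = 3270*(-2217) = -7249590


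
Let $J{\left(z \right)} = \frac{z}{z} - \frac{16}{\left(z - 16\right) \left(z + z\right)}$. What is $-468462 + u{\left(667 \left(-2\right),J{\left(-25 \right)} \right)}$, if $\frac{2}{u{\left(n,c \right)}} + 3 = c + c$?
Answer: $- \frac{487670992}{1041} \approx -4.6846 \cdot 10^{5}$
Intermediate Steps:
$J{\left(z \right)} = 1 - \frac{8}{z \left(-16 + z\right)}$ ($J{\left(z \right)} = 1 - \frac{16}{\left(-16 + z\right) 2 z} = 1 - \frac{16}{2 z \left(-16 + z\right)} = 1 - 16 \frac{1}{2 z \left(-16 + z\right)} = 1 - \frac{8}{z \left(-16 + z\right)}$)
$u{\left(n,c \right)} = \frac{2}{-3 + 2 c}$ ($u{\left(n,c \right)} = \frac{2}{-3 + \left(c + c\right)} = \frac{2}{-3 + 2 c}$)
$-468462 + u{\left(667 \left(-2\right),J{\left(-25 \right)} \right)} = -468462 + \frac{2}{-3 + 2 \frac{-8 + \left(-25\right)^{2} - -400}{\left(-25\right) \left(-16 - 25\right)}} = -468462 + \frac{2}{-3 + 2 \left(- \frac{-8 + 625 + 400}{25 \left(-41\right)}\right)} = -468462 + \frac{2}{-3 + 2 \left(\left(- \frac{1}{25}\right) \left(- \frac{1}{41}\right) 1017\right)} = -468462 + \frac{2}{-3 + 2 \cdot \frac{1017}{1025}} = -468462 + \frac{2}{-3 + \frac{2034}{1025}} = -468462 + \frac{2}{- \frac{1041}{1025}} = -468462 + 2 \left(- \frac{1025}{1041}\right) = -468462 - \frac{2050}{1041} = - \frac{487670992}{1041}$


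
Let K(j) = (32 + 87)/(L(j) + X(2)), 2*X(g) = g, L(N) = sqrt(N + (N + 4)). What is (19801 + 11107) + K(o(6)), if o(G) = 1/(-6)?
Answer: 246907/8 + 119*sqrt(33)/8 ≈ 30949.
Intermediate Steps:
L(N) = sqrt(4 + 2*N) (L(N) = sqrt(N + (4 + N)) = sqrt(4 + 2*N))
X(g) = g/2
o(G) = -1/6
K(j) = 119/(1 + sqrt(4 + 2*j)) (K(j) = (32 + 87)/(sqrt(4 + 2*j) + (1/2)*2) = 119/(sqrt(4 + 2*j) + 1) = 119/(1 + sqrt(4 + 2*j)))
(19801 + 11107) + K(o(6)) = (19801 + 11107) + 119/(1 + sqrt(2)*sqrt(2 - 1/6)) = 30908 + 119/(1 + sqrt(2)*sqrt(11/6)) = 30908 + 119/(1 + sqrt(2)*(sqrt(66)/6)) = 30908 + 119/(1 + sqrt(33)/3)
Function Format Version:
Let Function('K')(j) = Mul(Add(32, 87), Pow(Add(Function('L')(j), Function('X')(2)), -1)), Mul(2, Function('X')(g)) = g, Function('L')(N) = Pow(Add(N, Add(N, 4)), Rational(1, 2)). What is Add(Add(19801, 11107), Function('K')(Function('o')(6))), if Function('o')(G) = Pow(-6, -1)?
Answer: Add(Rational(246907, 8), Mul(Rational(119, 8), Pow(33, Rational(1, 2)))) ≈ 30949.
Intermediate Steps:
Function('L')(N) = Pow(Add(4, Mul(2, N)), Rational(1, 2)) (Function('L')(N) = Pow(Add(N, Add(4, N)), Rational(1, 2)) = Pow(Add(4, Mul(2, N)), Rational(1, 2)))
Function('X')(g) = Mul(Rational(1, 2), g)
Function('o')(G) = Rational(-1, 6)
Function('K')(j) = Mul(119, Pow(Add(1, Pow(Add(4, Mul(2, j)), Rational(1, 2))), -1)) (Function('K')(j) = Mul(Add(32, 87), Pow(Add(Pow(Add(4, Mul(2, j)), Rational(1, 2)), Mul(Rational(1, 2), 2)), -1)) = Mul(119, Pow(Add(Pow(Add(4, Mul(2, j)), Rational(1, 2)), 1), -1)) = Mul(119, Pow(Add(1, Pow(Add(4, Mul(2, j)), Rational(1, 2))), -1)))
Add(Add(19801, 11107), Function('K')(Function('o')(6))) = Add(Add(19801, 11107), Mul(119, Pow(Add(1, Mul(Pow(2, Rational(1, 2)), Pow(Add(2, Rational(-1, 6)), Rational(1, 2)))), -1))) = Add(30908, Mul(119, Pow(Add(1, Mul(Pow(2, Rational(1, 2)), Pow(Rational(11, 6), Rational(1, 2)))), -1))) = Add(30908, Mul(119, Pow(Add(1, Mul(Pow(2, Rational(1, 2)), Mul(Rational(1, 6), Pow(66, Rational(1, 2))))), -1))) = Add(30908, Mul(119, Pow(Add(1, Mul(Rational(1, 3), Pow(33, Rational(1, 2)))), -1)))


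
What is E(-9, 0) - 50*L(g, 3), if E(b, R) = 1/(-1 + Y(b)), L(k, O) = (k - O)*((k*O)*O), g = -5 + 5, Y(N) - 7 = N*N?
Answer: 1/87 ≈ 0.011494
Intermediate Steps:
Y(N) = 7 + N² (Y(N) = 7 + N*N = 7 + N²)
g = 0
L(k, O) = k*O²*(k - O) (L(k, O) = (k - O)*((O*k)*O) = (k - O)*(k*O²) = k*O²*(k - O))
E(b, R) = 1/(6 + b²) (E(b, R) = 1/(-1 + (7 + b²)) = 1/(6 + b²))
E(-9, 0) - 50*L(g, 3) = 1/(6 + (-9)²) - 0*3²*(0 - 1*3) = 1/(6 + 81) - 0*9*(0 - 3) = 1/87 - 0*9*(-3) = 1/87 - 50*0 = 1/87 + 0 = 1/87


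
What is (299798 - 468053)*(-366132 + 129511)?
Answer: 39812666355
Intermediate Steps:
(299798 - 468053)*(-366132 + 129511) = -168255*(-236621) = 39812666355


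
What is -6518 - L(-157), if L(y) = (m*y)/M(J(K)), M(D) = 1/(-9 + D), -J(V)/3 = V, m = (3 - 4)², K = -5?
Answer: -5576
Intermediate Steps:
m = 1 (m = (-1)² = 1)
J(V) = -3*V
L(y) = 6*y (L(y) = (1*y)/(1/(-9 - 3*(-5))) = y/(1/(-9 + 15)) = y/(1/6) = y/(⅙) = y*6 = 6*y)
-6518 - L(-157) = -6518 - 6*(-157) = -6518 - 1*(-942) = -6518 + 942 = -5576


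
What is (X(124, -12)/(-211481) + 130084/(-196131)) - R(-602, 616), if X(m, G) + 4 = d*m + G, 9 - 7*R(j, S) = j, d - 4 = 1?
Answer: -25536447089417/290345860077 ≈ -87.952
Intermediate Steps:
d = 5 (d = 4 + 1 = 5)
R(j, S) = 9/7 - j/7
X(m, G) = -4 + G + 5*m (X(m, G) = -4 + (5*m + G) = -4 + (G + 5*m) = -4 + G + 5*m)
(X(124, -12)/(-211481) + 130084/(-196131)) - R(-602, 616) = ((-4 - 12 + 5*124)/(-211481) + 130084/(-196131)) - (9/7 - ⅐*(-602)) = ((-4 - 12 + 620)*(-1/211481) + 130084*(-1/196131)) - (9/7 + 86) = (604*(-1/211481) - 130084/196131) - 1*611/7 = (-604/211481 - 130084/196131) - 611/7 = -27628757528/41477980011 - 611/7 = -25536447089417/290345860077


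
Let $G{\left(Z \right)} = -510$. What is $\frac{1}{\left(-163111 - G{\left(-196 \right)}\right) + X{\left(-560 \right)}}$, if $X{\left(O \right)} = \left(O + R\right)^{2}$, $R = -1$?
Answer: $\frac{1}{152120} \approx 6.5738 \cdot 10^{-6}$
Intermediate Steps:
$X{\left(O \right)} = \left(-1 + O\right)^{2}$ ($X{\left(O \right)} = \left(O - 1\right)^{2} = \left(-1 + O\right)^{2}$)
$\frac{1}{\left(-163111 - G{\left(-196 \right)}\right) + X{\left(-560 \right)}} = \frac{1}{\left(-163111 - -510\right) + \left(-1 - 560\right)^{2}} = \frac{1}{\left(-163111 + 510\right) + \left(-561\right)^{2}} = \frac{1}{-162601 + 314721} = \frac{1}{152120}$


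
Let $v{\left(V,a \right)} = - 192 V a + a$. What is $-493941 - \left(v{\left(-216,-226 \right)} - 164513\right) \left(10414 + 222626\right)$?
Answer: $2222597765499$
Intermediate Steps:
$v{\left(V,a \right)} = a - 192 V a$ ($v{\left(V,a \right)} = - 192 V a + a = a - 192 V a$)
$-493941 - \left(v{\left(-216,-226 \right)} - 164513\right) \left(10414 + 222626\right) = -493941 - \left(- 226 \left(1 - -41472\right) - 164513\right) \left(10414 + 222626\right) = -493941 - \left(- 226 \left(1 + 41472\right) - 164513\right) 233040 = -493941 - \left(\left(-226\right) 41473 - 164513\right) 233040 = -493941 - \left(-9372898 - 164513\right) 233040 = -493941 - \left(-9537411\right) 233040 = -493941 - -2222598259440 = -493941 + 2222598259440 = 2222597765499$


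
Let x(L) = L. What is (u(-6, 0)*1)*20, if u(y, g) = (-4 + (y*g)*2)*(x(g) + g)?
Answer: 0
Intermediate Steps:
u(y, g) = 2*g*(-4 + 2*g*y) (u(y, g) = (-4 + (y*g)*2)*(g + g) = (-4 + (g*y)*2)*(2*g) = (-4 + 2*g*y)*(2*g) = 2*g*(-4 + 2*g*y))
(u(-6, 0)*1)*20 = ((4*0*(-2 + 0*(-6)))*1)*20 = ((4*0*(-2 + 0))*1)*20 = ((4*0*(-2))*1)*20 = (0*1)*20 = 0*20 = 0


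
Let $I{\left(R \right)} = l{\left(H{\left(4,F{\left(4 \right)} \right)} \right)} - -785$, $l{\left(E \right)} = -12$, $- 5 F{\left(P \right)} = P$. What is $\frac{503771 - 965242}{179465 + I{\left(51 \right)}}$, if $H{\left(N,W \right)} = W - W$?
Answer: $- \frac{461471}{180238} \approx -2.5603$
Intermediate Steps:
$F{\left(P \right)} = - \frac{P}{5}$
$H{\left(N,W \right)} = 0$
$I{\left(R \right)} = 773$ ($I{\left(R \right)} = -12 - -785 = -12 + 785 = 773$)
$\frac{503771 - 965242}{179465 + I{\left(51 \right)}} = \frac{503771 - 965242}{179465 + 773} = - \frac{461471}{180238}$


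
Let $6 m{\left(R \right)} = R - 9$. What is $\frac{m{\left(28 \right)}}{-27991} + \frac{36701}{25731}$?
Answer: $\frac{2054432419}{1440472842} \approx 1.4262$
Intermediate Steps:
$m{\left(R \right)} = - \frac{3}{2} + \frac{R}{6}$ ($m{\left(R \right)} = \frac{R - 9}{6} = \frac{-9 + R}{6} = - \frac{3}{2} + \frac{R}{6}$)
$\frac{m{\left(28 \right)}}{-27991} + \frac{36701}{25731} = \frac{- \frac{3}{2} + \frac{1}{6} \cdot 28}{-27991} + \frac{36701}{25731} = \left(- \frac{3}{2} + \frac{14}{3}\right) \left(- \frac{1}{27991}\right) + 36701 \cdot \frac{1}{25731} = \frac{19}{6} \left(- \frac{1}{27991}\right) + \frac{36701}{25731} = - \frac{19}{167946} + \frac{36701}{25731} = \frac{2054432419}{1440472842}$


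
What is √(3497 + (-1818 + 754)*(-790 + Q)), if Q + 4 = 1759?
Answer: I*√1023263 ≈ 1011.6*I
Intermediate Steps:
Q = 1755 (Q = -4 + 1759 = 1755)
√(3497 + (-1818 + 754)*(-790 + Q)) = √(3497 + (-1818 + 754)*(-790 + 1755)) = √(3497 - 1064*965) = √(3497 - 1026760) = √(-1023263) = I*√1023263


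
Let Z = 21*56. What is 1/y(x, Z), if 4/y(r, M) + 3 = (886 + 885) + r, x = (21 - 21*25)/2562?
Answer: 26959/61 ≈ 441.95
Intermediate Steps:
Z = 1176
x = -12/61 (x = (21 - 525)*(1/2562) = -504*1/2562 = -12/61 ≈ -0.19672)
y(r, M) = 4/(1768 + r) (y(r, M) = 4/(-3 + ((886 + 885) + r)) = 4/(-3 + (1771 + r)) = 4/(1768 + r))
1/y(x, Z) = 1/(4/(1768 - 12/61)) = 1/(4/(107836/61)) = 1/(4*(61/107836)) = 1/(61/26959) = 26959/61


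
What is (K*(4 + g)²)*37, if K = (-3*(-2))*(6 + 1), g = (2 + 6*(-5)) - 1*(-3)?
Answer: 685314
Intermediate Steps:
g = -25 (g = (2 - 30) + 3 = -28 + 3 = -25)
K = 42 (K = 6*7 = 42)
(K*(4 + g)²)*37 = (42*(4 - 25)²)*37 = (42*(-21)²)*37 = (42*441)*37 = 18522*37 = 685314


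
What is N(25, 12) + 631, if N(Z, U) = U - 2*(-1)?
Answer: 645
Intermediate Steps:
N(Z, U) = 2 + U (N(Z, U) = U + 2 = 2 + U)
N(25, 12) + 631 = (2 + 12) + 631 = 14 + 631 = 645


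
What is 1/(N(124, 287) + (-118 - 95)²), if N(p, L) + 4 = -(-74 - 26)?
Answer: 1/45465 ≈ 2.1995e-5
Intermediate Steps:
N(p, L) = 96 (N(p, L) = -4 - (-74 - 26) = -4 - 1*(-100) = -4 + 100 = 96)
1/(N(124, 287) + (-118 - 95)²) = 1/(96 + (-118 - 95)²) = 1/(96 + (-213)²) = 1/(96 + 45369) = 1/45465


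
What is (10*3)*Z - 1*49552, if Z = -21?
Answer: -50182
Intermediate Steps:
(10*3)*Z - 1*49552 = (10*3)*(-21) - 1*49552 = 30*(-21) - 49552 = -630 - 49552 = -50182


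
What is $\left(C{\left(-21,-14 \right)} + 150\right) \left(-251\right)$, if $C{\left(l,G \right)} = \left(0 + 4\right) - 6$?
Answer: $-37148$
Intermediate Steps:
$C{\left(l,G \right)} = -2$ ($C{\left(l,G \right)} = 4 - 6 = -2$)
$\left(C{\left(-21,-14 \right)} + 150\right) \left(-251\right) = \left(-2 + 150\right) \left(-251\right) = 148 \left(-251\right) = -37148$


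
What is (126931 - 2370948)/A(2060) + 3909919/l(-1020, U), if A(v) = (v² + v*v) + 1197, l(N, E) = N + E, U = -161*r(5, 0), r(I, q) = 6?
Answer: -33193401327605/16857956442 ≈ -1969.0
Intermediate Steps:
U = -966 (U = -161*6 = -966)
l(N, E) = E + N
A(v) = 1197 + 2*v² (A(v) = (v² + v²) + 1197 = 2*v² + 1197 = 1197 + 2*v²)
(126931 - 2370948)/A(2060) + 3909919/l(-1020, U) = (126931 - 2370948)/(1197 + 2*2060²) + 3909919/(-966 - 1020) = -2244017/(1197 + 2*4243600) + 3909919/(-1986) = -2244017/(1197 + 8487200) + 3909919*(-1/1986) = -2244017/8488397 - 3909919/1986 = -33193401327605/16857956442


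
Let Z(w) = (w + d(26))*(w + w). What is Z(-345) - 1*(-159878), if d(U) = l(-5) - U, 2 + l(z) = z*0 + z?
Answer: 420698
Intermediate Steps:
l(z) = -2 + z (l(z) = -2 + (z*0 + z) = -2 + (0 + z) = -2 + z)
d(U) = -7 - U (d(U) = (-2 - 5) - U = -7 - U)
Z(w) = 2*w*(-33 + w) (Z(w) = (w + (-7 - 1*26))*(w + w) = (w + (-7 - 26))*(2*w) = (w - 33)*(2*w) = (-33 + w)*(2*w) = 2*w*(-33 + w))
Z(-345) - 1*(-159878) = 2*(-345)*(-33 - 345) - 1*(-159878) = 2*(-345)*(-378) + 159878 = 260820 + 159878 = 420698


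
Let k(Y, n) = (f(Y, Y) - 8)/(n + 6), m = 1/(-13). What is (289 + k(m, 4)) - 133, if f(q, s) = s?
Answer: 4035/26 ≈ 155.19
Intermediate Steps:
m = -1/13 ≈ -0.076923
k(Y, n) = (-8 + Y)/(6 + n) (k(Y, n) = (Y - 8)/(n + 6) = (-8 + Y)/(6 + n))
(289 + k(m, 4)) - 133 = (289 + (-8 - 1/13)/(6 + 4)) - 133 = (289 - 105/13/10) - 133 = (289 + (⅒)*(-105/13)) - 133 = (289 - 21/26) - 133 = 7493/26 - 133 = 4035/26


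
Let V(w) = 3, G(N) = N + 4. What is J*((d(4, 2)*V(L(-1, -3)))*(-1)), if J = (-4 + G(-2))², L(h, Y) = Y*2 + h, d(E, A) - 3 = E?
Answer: -84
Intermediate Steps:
d(E, A) = 3 + E
L(h, Y) = h + 2*Y (L(h, Y) = 2*Y + h = h + 2*Y)
G(N) = 4 + N
J = 4 (J = (-4 + (4 - 2))² = (-4 + 2)² = (-2)² = 4)
J*((d(4, 2)*V(L(-1, -3)))*(-1)) = 4*(((3 + 4)*3)*(-1)) = 4*((7*3)*(-1)) = 4*(21*(-1)) = 4*(-21) = -84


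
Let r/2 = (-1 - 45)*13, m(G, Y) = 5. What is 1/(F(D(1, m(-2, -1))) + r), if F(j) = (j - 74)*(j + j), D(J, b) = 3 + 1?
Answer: -1/1756 ≈ -0.00056948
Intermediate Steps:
D(J, b) = 4
F(j) = 2*j*(-74 + j) (F(j) = (-74 + j)*(2*j) = 2*j*(-74 + j))
r = -1196 (r = 2*((-1 - 45)*13) = 2*(-46*13) = 2*(-598) = -1196)
1/(F(D(1, m(-2, -1))) + r) = 1/(2*4*(-74 + 4) - 1196) = 1/(2*4*(-70) - 1196) = 1/(-560 - 1196) = 1/(-1756) = -1/1756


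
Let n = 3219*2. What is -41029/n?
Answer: -41029/6438 ≈ -6.3729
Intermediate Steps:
n = 6438
-41029/n = -41029/6438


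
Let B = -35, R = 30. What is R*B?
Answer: -1050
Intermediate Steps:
R*B = 30*(-35) = -1050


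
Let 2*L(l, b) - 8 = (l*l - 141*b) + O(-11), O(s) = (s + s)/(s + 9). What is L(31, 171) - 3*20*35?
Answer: -27331/2 ≈ -13666.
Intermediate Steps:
O(s) = 2*s/(9 + s) (O(s) = (2*s)/(9 + s) = 2*s/(9 + s))
L(l, b) = 19/2 + l²/2 - 141*b/2 (L(l, b) = 4 + ((l*l - 141*b) + 2*(-11)/(9 - 11))/2 = 4 + ((l² - 141*b) + 2*(-11)/(-2))/2 = 4 + ((l² - 141*b) + 2*(-11)*(-½))/2 = 4 + ((l² - 141*b) + 11)/2 = 4 + (11 + l² - 141*b)/2 = 4 + (11/2 + l²/2 - 141*b/2) = 19/2 + l²/2 - 141*b/2)
L(31, 171) - 3*20*35 = (19/2 + (½)*31² - 141/2*171) - 3*20*35 = (19/2 + (½)*961 - 24111/2) - 60*35 = (19/2 + 961/2 - 24111/2) - 2100 = -23131/2 - 2100 = -27331/2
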